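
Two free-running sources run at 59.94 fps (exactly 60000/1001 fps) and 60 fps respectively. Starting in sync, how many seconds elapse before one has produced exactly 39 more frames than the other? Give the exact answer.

650.65 seconds

The gap grows by |60 − 60000/1001| = 60/1001 frames per second.
Time for a 39-frame gap: 39 ÷ (60/1001) = 650.65 s.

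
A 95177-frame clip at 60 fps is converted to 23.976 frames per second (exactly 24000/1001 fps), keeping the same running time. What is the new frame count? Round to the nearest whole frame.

Frames at target rate = 95177 × (24000/1001) / (60) = 38070800/1001 ≈ 38032.767.
Nearest whole frame: 38033.

38033 frames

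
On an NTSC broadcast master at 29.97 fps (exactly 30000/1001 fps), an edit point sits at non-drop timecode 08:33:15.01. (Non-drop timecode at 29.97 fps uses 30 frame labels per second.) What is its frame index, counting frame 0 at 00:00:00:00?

923851

Total seconds to the label: (8 × 3600 + 33 × 60 + 15) = 30795.
Frame index = 30795 × 30 + 1 = 923851.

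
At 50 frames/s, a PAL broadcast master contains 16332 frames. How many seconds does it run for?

326.64 seconds

Running time = 16332 / (50) = 326.64 s.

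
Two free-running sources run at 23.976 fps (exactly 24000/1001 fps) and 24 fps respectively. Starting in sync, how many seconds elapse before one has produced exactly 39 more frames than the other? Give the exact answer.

1626.625 seconds

The gap grows by |24 − 24000/1001| = 24/1001 frames per second.
Time for a 39-frame gap: 39 ÷ (24/1001) = 1626.625 s.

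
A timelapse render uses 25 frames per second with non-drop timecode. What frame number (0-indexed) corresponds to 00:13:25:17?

frame 20142

Total seconds to the label: (0 × 3600 + 13 × 60 + 25) = 805.
Frame index = 805 × 25 + 17 = 20142.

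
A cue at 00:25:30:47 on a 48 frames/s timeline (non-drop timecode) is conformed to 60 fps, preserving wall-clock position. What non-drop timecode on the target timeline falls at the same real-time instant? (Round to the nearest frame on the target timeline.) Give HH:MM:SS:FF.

Source frame index: (0×3600 + 25×60 + 30) × 48 + 47 = 73487.
Real time: 73487 / (48) = 73487/48 s.
Target frame: (73487/48) × (60) = 367435/4 ≈ 91858.750 → 91859.
At 60 labels/s: frame 91859 → 00:25:30:59.

00:25:30:59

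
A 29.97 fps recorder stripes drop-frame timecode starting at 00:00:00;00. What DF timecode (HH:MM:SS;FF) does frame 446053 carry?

Ten DF minutes hold 17982 frames, so frame 446053 lies in block 24 (frames 431568–449549) with 14485 frames into that block.
The block's first minute is 1800 frames and the rest 1798 each; 14485 frames reaches minute 8, so 24 × 18 + 8 × 2 = 448 labels have been skipped so far.
Adding those back, label number 446053 + 448 = 446501 at 30 labels/s is 14883 s + 11 f = 4 h 8 min 3 s frame 11, i.e. 04:08:03;11.

04:08:03;11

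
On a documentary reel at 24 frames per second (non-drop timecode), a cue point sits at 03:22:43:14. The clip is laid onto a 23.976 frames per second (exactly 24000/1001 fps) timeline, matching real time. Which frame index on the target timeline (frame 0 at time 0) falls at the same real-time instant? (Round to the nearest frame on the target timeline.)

frame 291634

Source frame index: (3×3600 + 22×60 + 43) × 24 + 14 = 291926.
Real time: 291926 / (24) = 145963/12 s.
Target frame: (145963/12) × (24000/1001) = 291926000/1001 ≈ 291634.366 → 291634.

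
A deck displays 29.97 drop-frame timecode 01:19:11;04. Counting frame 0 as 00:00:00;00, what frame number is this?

142390

Complete 10-minute blocks: 7, each 17982 frames → 125874.
Remaining 9 whole minutes in the current block: 1800 + 8 × 1798 = 16184 frames.
Within the current minute: 11 × 30 + 4 − 2 = 332 (labels ;00/;01 skipped at this minute). Total = 125874 + 16184 + 332 = 142390.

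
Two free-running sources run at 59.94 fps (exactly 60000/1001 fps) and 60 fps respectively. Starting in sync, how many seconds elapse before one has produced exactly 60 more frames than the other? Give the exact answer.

1001 seconds

The gap grows by |60 − 60000/1001| = 60/1001 frames per second.
Time for a 60-frame gap: 60 ÷ (60/1001) = 1001 s.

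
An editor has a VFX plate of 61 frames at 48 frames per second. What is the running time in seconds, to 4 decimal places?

Running time = 61 × 1/48 = 61/48 s ≈ 1.2708 s.

1.2708 seconds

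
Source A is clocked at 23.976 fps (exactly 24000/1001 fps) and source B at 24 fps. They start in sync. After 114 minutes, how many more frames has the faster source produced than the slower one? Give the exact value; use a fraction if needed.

164160/1001 frames

114 min = 6840 s.
A emits 24000/1001 × 6840 = 164160000/1001 frames; B emits 24 × 6840 = 164160.
Difference = 164160/1001 frames (≈ 163.9960); B is ahead of A.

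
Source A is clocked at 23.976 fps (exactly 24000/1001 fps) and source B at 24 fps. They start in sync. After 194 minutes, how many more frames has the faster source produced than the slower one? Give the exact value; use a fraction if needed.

279360/1001 frames

194 min = 11640 s.
A emits 24000/1001 × 11640 = 279360000/1001 frames; B emits 24 × 11640 = 279360.
Difference = 279360/1001 frames (≈ 279.0809); B is ahead of A.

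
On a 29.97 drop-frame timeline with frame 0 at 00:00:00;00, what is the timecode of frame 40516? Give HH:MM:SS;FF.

Each 10-minute DF block holds 10 × 60 × 30 − 9 × 2 = 17982 frames. 40516 ÷ 17982 → 2 full blocks, remainder 4552.
Within the partial block the first minute is 1800 frames and each further minute 1798, so 2 further minute boundaries passed. Total skipped labels = 18 × 2 + 2 × 2 = 40.
Non-drop label index = 40516 + 40 = 40556; at 30 labels/s that is 00:22:31:26, i.e. DF 00:22:31;26.

00:22:31;26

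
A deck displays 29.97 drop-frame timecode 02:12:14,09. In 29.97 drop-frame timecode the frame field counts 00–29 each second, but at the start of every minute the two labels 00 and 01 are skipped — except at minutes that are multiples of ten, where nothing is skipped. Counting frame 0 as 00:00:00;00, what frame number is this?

237791

As if non-drop at 30 labels/s: (2 × 3600 + 12 × 60 + 14) × 30 + 9 = 238029.
Minute boundaries passed: 132; those not divisible by 10: 132 − 13 = 119; dropped labels = 2 × 119 = 238.
Actual frame index = 238029 − 238 = 237791.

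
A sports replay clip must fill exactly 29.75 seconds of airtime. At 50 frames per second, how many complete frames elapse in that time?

Frames = 29.75 × 50 = 2975/2 ≈ 1487.5000.
Complete frames: 1487.

1487 frames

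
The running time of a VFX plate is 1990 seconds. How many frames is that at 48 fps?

Frames = 1990 × 48 = 95520.

95520 frames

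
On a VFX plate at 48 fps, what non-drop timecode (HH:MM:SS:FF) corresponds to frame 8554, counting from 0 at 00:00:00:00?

8554 ÷ 48 = 178 full seconds, remainder 10 frames.
178 s = 0 h 2 min 58 s.
Timecode: 00:02:58:10.

00:02:58:10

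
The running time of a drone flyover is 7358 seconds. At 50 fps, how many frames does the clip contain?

Frames = 7358 × 50 = 367900.

367900 frames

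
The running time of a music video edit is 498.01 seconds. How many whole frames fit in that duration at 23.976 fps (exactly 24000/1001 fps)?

Frames = 498.01 × 24000/1001 = 11952240/1001 ≈ 11940.2997.
Complete frames: 11940.

11940 frames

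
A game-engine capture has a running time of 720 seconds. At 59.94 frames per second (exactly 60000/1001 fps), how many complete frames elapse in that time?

43156 frames

Frames = 720 × 60000/1001 = 43200000/1001 ≈ 43156.8432.
Complete frames: 43156.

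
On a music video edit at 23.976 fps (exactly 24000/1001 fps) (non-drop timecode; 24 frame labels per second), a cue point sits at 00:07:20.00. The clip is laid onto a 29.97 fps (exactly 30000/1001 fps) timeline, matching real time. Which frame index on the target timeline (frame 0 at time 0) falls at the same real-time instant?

Source frame index: (0×3600 + 7×60 + 20) × 24 + 0 = 10560.
Real time: 10560 / (24000/1001) = 11011/25 s.
Target frame: (11011/25) × (30000/1001) = 13200.

frame 13200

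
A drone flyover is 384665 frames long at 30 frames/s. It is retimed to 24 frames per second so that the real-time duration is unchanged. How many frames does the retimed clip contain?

307732 frames

Target frames = source frames × (target rate / source rate) = 384665 × (24)/(30) = 384665 × 4/5 = 307732.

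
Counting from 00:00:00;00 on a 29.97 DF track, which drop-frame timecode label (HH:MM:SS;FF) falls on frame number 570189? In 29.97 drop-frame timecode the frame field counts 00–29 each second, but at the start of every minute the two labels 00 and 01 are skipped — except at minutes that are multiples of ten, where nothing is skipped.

05:17:05;11

Ten DF minutes hold 17982 frames, so frame 570189 lies in block 31 (frames 557442–575423) with 12747 frames into that block.
The block's first minute is 1800 frames and the rest 1798 each; 12747 frames reaches minute 7, so 31 × 18 + 7 × 2 = 572 labels have been skipped so far.
Adding those back, label number 570189 + 572 = 570761 at 30 labels/s is 19025 s + 11 f = 5 h 17 min 5 s frame 11, i.e. 05:17:05;11.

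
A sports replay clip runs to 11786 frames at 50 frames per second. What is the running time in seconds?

Running time = 11786 / (50) = 235.72 s.

235.72 seconds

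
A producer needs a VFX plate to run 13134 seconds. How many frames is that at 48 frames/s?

Frames = 13134 × 48 = 630432.

630432 frames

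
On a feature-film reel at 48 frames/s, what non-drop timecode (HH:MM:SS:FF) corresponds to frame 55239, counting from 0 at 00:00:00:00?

00:19:10:39

55239 ÷ 48 = 1150 full seconds, remainder 39 frames.
1150 s = 0 h 19 min 10 s.
Timecode: 00:19:10:39.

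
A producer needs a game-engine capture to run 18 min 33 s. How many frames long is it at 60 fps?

66780 frames

18 min 33 s = 1113 s.
Frames = 1113 × 60 = 66780.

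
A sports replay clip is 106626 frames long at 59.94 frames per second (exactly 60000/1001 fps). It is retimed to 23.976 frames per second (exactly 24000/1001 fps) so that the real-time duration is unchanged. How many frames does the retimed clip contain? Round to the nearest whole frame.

42650 frames

Frames at target rate = 106626 × (24000/1001) / (60000/1001) = 213252/5 ≈ 42650.400.
Nearest whole frame: 42650.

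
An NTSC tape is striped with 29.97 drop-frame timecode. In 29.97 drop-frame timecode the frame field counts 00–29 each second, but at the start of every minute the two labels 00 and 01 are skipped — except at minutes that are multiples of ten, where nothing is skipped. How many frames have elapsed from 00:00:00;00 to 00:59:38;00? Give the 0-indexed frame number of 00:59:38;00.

As if non-drop at 30 labels/s: (0 × 3600 + 59 × 60 + 38) × 30 + 0 = 107340.
Minute boundaries passed: 59; those not divisible by 10: 59 − 5 = 54; dropped labels = 2 × 54 = 108.
Actual frame index = 107340 − 108 = 107232.

107232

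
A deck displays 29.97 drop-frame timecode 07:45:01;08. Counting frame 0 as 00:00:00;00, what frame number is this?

As if non-drop at 30 labels/s: (7 × 3600 + 45 × 60 + 1) × 30 + 8 = 837038.
Minute boundaries passed: 465; those not divisible by 10: 465 − 46 = 419; dropped labels = 2 × 419 = 838.
Actual frame index = 837038 − 838 = 836200.

836200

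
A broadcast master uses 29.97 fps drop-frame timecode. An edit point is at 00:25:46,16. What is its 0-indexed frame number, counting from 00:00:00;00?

As if non-drop at 30 labels/s: (0 × 3600 + 25 × 60 + 46) × 30 + 16 = 46396.
Minute boundaries passed: 25; those not divisible by 10: 25 − 2 = 23; dropped labels = 2 × 23 = 46.
Actual frame index = 46396 − 46 = 46350.

46350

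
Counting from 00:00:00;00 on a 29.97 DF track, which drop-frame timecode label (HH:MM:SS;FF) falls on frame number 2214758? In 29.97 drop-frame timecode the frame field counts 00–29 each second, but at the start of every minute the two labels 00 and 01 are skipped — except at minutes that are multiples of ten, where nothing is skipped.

Ten DF minutes hold 17982 frames, so frame 2214758 lies in block 123 (frames 2211786–2229767) with 2972 frames into that block.
The block's first minute is 1800 frames and the rest 1798 each; 2972 frames reaches minute 1, so 123 × 18 + 1 × 2 = 2216 labels have been skipped so far.
Adding those back, label number 2214758 + 2216 = 2216974 at 30 labels/s is 73899 s + 4 f = 20 h 31 min 39 s frame 4, i.e. 20:31:39;04.

20:31:39;04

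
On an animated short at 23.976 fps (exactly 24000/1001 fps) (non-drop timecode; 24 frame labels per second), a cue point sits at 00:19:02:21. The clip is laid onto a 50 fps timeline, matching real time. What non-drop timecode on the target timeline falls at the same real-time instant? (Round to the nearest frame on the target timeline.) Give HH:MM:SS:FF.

00:19:04:01

Source frame index: (0×3600 + 19×60 + 2) × 24 + 21 = 27429.
Real time: 27429 / (24000/1001) = 9152143/8000 s.
Target frame: (9152143/8000) × (50) = 9152143/160 ≈ 57200.894 → 57201.
At 50 labels/s: frame 57201 → 00:19:04:01.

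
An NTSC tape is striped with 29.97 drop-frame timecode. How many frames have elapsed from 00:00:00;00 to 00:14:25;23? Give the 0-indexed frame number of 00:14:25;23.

25947

As if non-drop at 30 labels/s: (0 × 3600 + 14 × 60 + 25) × 30 + 23 = 25973.
Minute boundaries passed: 14; those not divisible by 10: 14 − 1 = 13; dropped labels = 2 × 13 = 26.
Actual frame index = 25973 − 26 = 25947.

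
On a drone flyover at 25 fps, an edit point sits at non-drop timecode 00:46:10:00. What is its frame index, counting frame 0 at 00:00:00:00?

Total seconds to the label: (0 × 3600 + 46 × 60 + 10) = 2770.
Frame index = 2770 × 25 + 0 = 69250.

frame 69250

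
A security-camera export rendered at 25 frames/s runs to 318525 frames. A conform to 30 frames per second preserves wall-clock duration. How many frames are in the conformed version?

Target frames = source frames × (target rate / source rate) = 318525 × (30)/(25) = 318525 × 6/5 = 382230.

382230 frames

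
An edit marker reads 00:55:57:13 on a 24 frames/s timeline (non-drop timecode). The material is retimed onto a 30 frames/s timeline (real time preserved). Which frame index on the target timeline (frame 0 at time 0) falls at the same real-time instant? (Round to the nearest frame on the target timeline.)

Source frame index: (0×3600 + 55×60 + 57) × 24 + 13 = 80581.
Real time: 80581 / (24) = 80581/24 s.
Target frame: (80581/24) × (30) = 402905/4 ≈ 100726.250 → 100726.

frame 100726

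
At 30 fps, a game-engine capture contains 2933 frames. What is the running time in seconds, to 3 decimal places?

97.767 seconds

Running time = 2933 × 1/30 = 2933/30 s ≈ 97.767 s.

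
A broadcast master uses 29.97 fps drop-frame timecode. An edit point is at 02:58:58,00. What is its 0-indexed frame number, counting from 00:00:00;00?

321818

As if non-drop at 30 labels/s: (2 × 3600 + 58 × 60 + 58) × 30 + 0 = 322140.
Minute boundaries passed: 178; those not divisible by 10: 178 − 17 = 161; dropped labels = 2 × 161 = 322.
Actual frame index = 322140 − 322 = 321818.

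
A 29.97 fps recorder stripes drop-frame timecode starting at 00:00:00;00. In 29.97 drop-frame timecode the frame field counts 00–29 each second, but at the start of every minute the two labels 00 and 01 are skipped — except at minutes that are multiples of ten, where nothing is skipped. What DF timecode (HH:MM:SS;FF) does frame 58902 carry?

00:32:45;10

Ten DF minutes hold 17982 frames, so frame 58902 lies in block 3 (frames 53946–71927) with 4956 frames into that block.
The block's first minute is 1800 frames and the rest 1798 each; 4956 frames reaches minute 2, so 3 × 18 + 2 × 2 = 58 labels have been skipped so far.
Adding those back, label number 58902 + 58 = 58960 at 30 labels/s is 1965 s + 10 f = 0 h 32 min 45 s frame 10, i.e. 00:32:45;10.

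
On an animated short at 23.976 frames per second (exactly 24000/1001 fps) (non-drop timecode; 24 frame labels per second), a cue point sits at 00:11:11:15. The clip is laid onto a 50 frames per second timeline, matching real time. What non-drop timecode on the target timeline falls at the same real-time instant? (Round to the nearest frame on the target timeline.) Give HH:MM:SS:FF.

Source frame index: (0×3600 + 11×60 + 11) × 24 + 15 = 16119.
Real time: 16119 / (24000/1001) = 5378373/8000 s.
Target frame: (5378373/8000) × (50) = 5378373/160 ≈ 33614.831 → 33615.
At 50 labels/s: frame 33615 → 00:11:12:15.

00:11:12:15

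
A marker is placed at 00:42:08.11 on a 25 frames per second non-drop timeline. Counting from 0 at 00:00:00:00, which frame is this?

Total seconds to the label: (0 × 3600 + 42 × 60 + 8) = 2528.
Frame index = 2528 × 25 + 11 = 63211.

63211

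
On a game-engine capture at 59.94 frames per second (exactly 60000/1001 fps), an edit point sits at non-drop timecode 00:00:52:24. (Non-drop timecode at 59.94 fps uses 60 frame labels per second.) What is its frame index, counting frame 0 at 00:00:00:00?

3144

Total seconds to the label: (0 × 3600 + 0 × 60 + 52) = 52.
Frame index = 52 × 60 + 24 = 3144.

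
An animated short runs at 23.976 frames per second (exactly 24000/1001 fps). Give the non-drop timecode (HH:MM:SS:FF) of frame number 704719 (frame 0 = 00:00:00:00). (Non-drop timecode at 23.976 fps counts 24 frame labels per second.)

704719 ÷ 24 = 29363 full seconds, remainder 7 frames.
29363 s = 8 h 9 min 23 s.
Timecode: 08:09:23:07.

08:09:23:07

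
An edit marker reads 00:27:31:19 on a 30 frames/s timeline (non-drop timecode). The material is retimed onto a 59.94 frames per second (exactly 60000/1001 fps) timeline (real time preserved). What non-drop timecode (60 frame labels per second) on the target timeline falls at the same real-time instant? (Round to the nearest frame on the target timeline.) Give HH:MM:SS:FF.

Source frame index: (0×3600 + 27×60 + 31) × 30 + 19 = 49549.
Real time: 49549 / (30) = 49549/30 s.
Target frame: (49549/30) × (60000/1001) = 99098000/1001 ≈ 98999.001 → 98999.
At 60 labels/s: frame 98999 → 00:27:29:59.

00:27:29:59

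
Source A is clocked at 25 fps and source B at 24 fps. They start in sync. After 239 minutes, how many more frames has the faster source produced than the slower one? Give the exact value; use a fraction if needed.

239 min = 14340 s.
A emits 25 × 14340 = 358500 frames; B emits 24 × 14340 = 344160.
Difference = 14340 frames; B is behind A.

14340 frames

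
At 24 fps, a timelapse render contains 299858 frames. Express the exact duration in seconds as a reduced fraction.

Running time = 299858 ÷ (24) = 299858 × 1/24 = 149929/12 s.

149929/12 seconds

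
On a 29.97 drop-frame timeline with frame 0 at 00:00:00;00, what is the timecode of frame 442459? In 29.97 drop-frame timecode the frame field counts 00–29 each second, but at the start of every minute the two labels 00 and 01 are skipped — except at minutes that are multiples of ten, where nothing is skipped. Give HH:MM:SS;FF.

04:06:03;13

Each 10-minute DF block holds 10 × 60 × 30 − 9 × 2 = 17982 frames. 442459 ÷ 17982 → 24 full blocks, remainder 10891.
Within the partial block the first minute is 1800 frames and each further minute 1798, so 6 further minute boundaries passed. Total skipped labels = 18 × 24 + 2 × 6 = 444.
Non-drop label index = 442459 + 444 = 442903; at 30 labels/s that is 04:06:03:13, i.e. DF 04:06:03;13.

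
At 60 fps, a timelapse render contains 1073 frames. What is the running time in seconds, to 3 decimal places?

Running time = 1073 × 1/60 = 1073/60 s ≈ 17.883 s.

17.883 seconds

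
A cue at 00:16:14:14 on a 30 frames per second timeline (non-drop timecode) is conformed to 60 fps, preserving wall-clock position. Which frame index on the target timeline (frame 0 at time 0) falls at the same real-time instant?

frame 58468

Source frame index: (0×3600 + 16×60 + 14) × 30 + 14 = 29234.
Real time: 29234 / (30) = 14617/15 s.
Target frame: (14617/15) × (60) = 58468.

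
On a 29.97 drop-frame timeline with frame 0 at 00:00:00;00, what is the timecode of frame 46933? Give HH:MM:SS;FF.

00:26:06;01

Ten DF minutes hold 17982 frames, so frame 46933 lies in block 2 (frames 35964–53945) with 10969 frames into that block.
The block's first minute is 1800 frames and the rest 1798 each; 10969 frames reaches minute 6, so 2 × 18 + 6 × 2 = 48 labels have been skipped so far.
Adding those back, label number 46933 + 48 = 46981 at 30 labels/s is 1566 s + 1 f = 0 h 26 min 6 s frame 1, i.e. 00:26:06;01.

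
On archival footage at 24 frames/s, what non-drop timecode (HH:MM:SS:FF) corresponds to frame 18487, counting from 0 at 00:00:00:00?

00:12:50:07

18487 ÷ 24 = 770 full seconds, remainder 7 frames.
770 s = 0 h 12 min 50 s.
Timecode: 00:12:50:07.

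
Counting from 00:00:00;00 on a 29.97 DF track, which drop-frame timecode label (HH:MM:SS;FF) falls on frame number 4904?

00:02:43;18

Ten DF minutes hold 17982 frames, so frame 4904 lies in block 0 (frames 0–17981) with 4904 frames into that block.
The block's first minute is 1800 frames and the rest 1798 each; 4904 frames reaches minute 2, so 0 × 18 + 2 × 2 = 4 labels have been skipped so far.
Adding those back, label number 4904 + 4 = 4908 at 30 labels/s is 163 s + 18 f = 0 h 2 min 43 s frame 18, i.e. 00:02:43;18.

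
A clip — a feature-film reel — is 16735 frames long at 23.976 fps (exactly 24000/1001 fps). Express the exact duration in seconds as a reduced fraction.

3350347/4800 seconds

Running time = 16735 ÷ (24000/1001) = 16735 × 1001/24000 = 3350347/4800 s.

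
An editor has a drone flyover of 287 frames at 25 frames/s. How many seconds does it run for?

11.48 seconds

Running time = 287 / (25) = 11.48 s.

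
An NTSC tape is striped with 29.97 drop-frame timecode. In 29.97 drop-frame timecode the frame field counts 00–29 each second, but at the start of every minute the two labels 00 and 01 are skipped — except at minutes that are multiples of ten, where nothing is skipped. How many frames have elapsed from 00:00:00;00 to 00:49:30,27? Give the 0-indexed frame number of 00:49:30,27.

Complete 10-minute blocks: 4, each 17982 frames → 71928.
Remaining 9 whole minutes in the current block: 1800 + 8 × 1798 = 16184 frames.
Within the current minute: 30 × 30 + 27 − 2 = 925 (labels ;00/;01 skipped at this minute). Total = 71928 + 16184 + 925 = 89037.

89037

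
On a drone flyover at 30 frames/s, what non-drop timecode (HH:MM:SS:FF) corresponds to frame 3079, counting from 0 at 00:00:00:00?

00:01:42:19

3079 ÷ 30 = 102 full seconds, remainder 19 frames.
102 s = 0 h 1 min 42 s.
Timecode: 00:01:42:19.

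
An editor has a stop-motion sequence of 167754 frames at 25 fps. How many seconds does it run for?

Running time = 167754 / (25) = 6710.16 s.

6710.16 seconds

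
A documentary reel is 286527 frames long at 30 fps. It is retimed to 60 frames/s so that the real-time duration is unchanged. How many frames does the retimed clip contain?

573054 frames

Target frames = source frames × (target rate / source rate) = 286527 × (60)/(30) = 286527 × 2 = 573054.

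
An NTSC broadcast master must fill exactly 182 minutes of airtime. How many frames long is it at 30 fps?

327600 frames

182 min = 10920 s.
Frames = 10920 × 30 = 327600.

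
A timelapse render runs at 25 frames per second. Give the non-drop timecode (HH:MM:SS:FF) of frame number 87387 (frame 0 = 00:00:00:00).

87387 ÷ 25 = 3495 full seconds, remainder 12 frames.
3495 s = 0 h 58 min 15 s.
Timecode: 00:58:15:12.

00:58:15:12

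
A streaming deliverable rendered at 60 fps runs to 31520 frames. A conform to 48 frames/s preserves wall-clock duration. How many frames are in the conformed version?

25216 frames

Target frames = source frames × (target rate / source rate) = 31520 × (48)/(60) = 31520 × 4/5 = 25216.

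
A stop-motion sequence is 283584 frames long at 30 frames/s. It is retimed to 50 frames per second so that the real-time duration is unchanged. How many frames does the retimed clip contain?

Target frames = source frames × (target rate / source rate) = 283584 × (50)/(30) = 283584 × 5/3 = 472640.

472640 frames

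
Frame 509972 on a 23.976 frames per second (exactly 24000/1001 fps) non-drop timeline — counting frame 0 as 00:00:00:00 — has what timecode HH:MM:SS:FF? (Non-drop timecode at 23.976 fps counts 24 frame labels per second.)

05:54:08:20

509972 ÷ 24 = 21248 full seconds, remainder 20 frames.
21248 s = 5 h 54 min 8 s.
Timecode: 05:54:08:20.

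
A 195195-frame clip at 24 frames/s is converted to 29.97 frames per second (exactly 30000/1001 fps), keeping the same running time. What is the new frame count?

243750 frames

Target frames = source frames × (target rate / source rate) = 195195 × (30000/1001)/(24) = 195195 × 1250/1001 = 243750.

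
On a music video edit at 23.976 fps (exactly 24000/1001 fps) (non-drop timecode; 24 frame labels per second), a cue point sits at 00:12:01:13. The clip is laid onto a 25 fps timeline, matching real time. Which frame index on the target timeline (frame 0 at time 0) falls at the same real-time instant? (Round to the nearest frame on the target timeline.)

frame 18057

Source frame index: (0×3600 + 12×60 + 1) × 24 + 13 = 17317.
Real time: 17317 / (24000/1001) = 17334317/24000 s.
Target frame: (17334317/24000) × (25) = 17334317/960 ≈ 18056.580 → 18057.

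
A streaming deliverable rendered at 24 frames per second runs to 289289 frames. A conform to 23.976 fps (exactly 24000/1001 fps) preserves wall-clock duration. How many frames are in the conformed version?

Target frames = source frames × (target rate / source rate) = 289289 × (24000/1001)/(24) = 289289 × 1000/1001 = 289000.

289000 frames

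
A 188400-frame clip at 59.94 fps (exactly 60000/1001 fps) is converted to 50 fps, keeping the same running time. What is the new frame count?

Target frames = source frames × (target rate / source rate) = 188400 × (50)/(60000/1001) = 188400 × 1001/1200 = 157157.

157157 frames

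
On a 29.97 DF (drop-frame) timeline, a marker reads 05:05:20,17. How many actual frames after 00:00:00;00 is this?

549067

Complete 10-minute blocks: 30, each 17982 frames → 539460.
Remaining 5 whole minutes in the current block: 1800 + 4 × 1798 = 8992 frames.
Within the current minute: 20 × 30 + 17 − 2 = 615 (labels ;00/;01 skipped at this minute). Total = 539460 + 8992 + 615 = 549067.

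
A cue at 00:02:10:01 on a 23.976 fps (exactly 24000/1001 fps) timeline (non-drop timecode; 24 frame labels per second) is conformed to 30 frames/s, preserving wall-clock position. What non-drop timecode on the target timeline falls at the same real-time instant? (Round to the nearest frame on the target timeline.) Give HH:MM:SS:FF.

00:02:10:05

Source frame index: (0×3600 + 2×60 + 10) × 24 + 1 = 3121.
Real time: 3121 / (24000/1001) = 3124121/24000 s.
Target frame: (3124121/24000) × (30) = 3124121/800 ≈ 3905.151 → 3905.
At 30 labels/s: frame 3905 → 00:02:10:05.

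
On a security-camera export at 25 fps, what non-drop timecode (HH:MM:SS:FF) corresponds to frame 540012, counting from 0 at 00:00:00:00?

540012 ÷ 25 = 21600 full seconds, remainder 12 frames.
21600 s = 6 h 0 min 0 s.
Timecode: 06:00:00:12.

06:00:00:12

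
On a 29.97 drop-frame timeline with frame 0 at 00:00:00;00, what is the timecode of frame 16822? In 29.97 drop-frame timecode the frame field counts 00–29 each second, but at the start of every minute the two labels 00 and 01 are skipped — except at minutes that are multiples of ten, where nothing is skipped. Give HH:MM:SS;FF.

00:09:21;10

Ten DF minutes hold 17982 frames, so frame 16822 lies in block 0 (frames 0–17981) with 16822 frames into that block.
The block's first minute is 1800 frames and the rest 1798 each; 16822 frames reaches minute 9, so 0 × 18 + 9 × 2 = 18 labels have been skipped so far.
Adding those back, label number 16822 + 18 = 16840 at 30 labels/s is 561 s + 10 f = 0 h 9 min 21 s frame 10, i.e. 00:09:21;10.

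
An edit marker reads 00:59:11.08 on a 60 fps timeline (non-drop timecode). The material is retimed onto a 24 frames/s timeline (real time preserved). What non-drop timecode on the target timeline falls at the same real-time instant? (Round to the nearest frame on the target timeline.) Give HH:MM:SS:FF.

00:59:11:03

Source frame index: (0×3600 + 59×60 + 11) × 60 + 8 = 213068.
Real time: 213068 / (60) = 53267/15 s.
Target frame: (53267/15) × (24) = 426136/5 ≈ 85227.200 → 85227.
At 24 labels/s: frame 85227 → 00:59:11:03.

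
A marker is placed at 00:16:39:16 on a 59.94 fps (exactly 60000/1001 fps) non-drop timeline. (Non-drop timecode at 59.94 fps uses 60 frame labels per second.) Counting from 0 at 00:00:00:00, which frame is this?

Total seconds to the label: (0 × 3600 + 16 × 60 + 39) = 999.
Frame index = 999 × 60 + 16 = 59956.

59956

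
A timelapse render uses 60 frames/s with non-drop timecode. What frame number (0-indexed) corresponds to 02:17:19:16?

Total seconds to the label: (2 × 3600 + 17 × 60 + 19) = 8239.
Frame index = 8239 × 60 + 16 = 494356.

494356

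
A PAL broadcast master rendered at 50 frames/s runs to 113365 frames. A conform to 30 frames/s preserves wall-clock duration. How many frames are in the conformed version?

Target frames = source frames × (target rate / source rate) = 113365 × (30)/(50) = 113365 × 3/5 = 68019.

68019 frames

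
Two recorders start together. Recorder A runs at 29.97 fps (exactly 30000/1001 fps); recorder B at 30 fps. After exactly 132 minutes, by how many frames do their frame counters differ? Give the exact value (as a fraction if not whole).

132 min = 7920 s.
A emits 30000/1001 × 7920 = 21600000/91 frames; B emits 30 × 7920 = 237600.
Difference = 21600/91 frames (≈ 237.3626); B is ahead of A.

21600/91 frames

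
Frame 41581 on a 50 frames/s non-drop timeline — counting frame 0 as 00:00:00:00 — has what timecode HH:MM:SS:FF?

00:13:51:31

41581 ÷ 50 = 831 full seconds, remainder 31 frames.
831 s = 0 h 13 min 51 s.
Timecode: 00:13:51:31.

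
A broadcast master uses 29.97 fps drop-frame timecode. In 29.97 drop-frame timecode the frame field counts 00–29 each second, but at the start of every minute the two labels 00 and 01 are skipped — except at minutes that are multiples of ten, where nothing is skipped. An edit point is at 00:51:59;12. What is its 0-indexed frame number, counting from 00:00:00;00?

93490

Complete 10-minute blocks: 5, each 17982 frames → 89910.
Remaining 1 whole minute in the current block: 1800 + 0 × 1798 = 1800 frames.
Within the current minute: 59 × 30 + 12 − 2 = 1780 (labels ;00/;01 skipped at this minute). Total = 89910 + 1800 + 1780 = 93490.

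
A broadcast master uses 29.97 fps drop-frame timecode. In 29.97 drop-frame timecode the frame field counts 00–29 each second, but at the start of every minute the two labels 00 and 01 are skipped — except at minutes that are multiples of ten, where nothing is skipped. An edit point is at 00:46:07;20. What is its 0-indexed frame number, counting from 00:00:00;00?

82946

As if non-drop at 30 labels/s: (0 × 3600 + 46 × 60 + 7) × 30 + 20 = 83030.
Minute boundaries passed: 46; those not divisible by 10: 46 − 4 = 42; dropped labels = 2 × 42 = 84.
Actual frame index = 83030 − 84 = 82946.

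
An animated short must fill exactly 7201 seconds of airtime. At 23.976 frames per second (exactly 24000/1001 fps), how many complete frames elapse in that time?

Frames = 7201 × 24000/1001 = 172824000/1001 ≈ 172651.3487.
Complete frames: 172651.

172651 frames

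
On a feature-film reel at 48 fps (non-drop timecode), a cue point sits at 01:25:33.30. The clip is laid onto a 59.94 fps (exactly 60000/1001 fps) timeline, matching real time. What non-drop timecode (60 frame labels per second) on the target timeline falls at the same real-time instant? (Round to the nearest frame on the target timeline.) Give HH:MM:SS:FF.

Source frame index: (1×3600 + 25×60 + 33) × 48 + 30 = 246414.
Real time: 246414 / (48) = 41069/8 s.
Target frame: (41069/8) × (60000/1001) = 44002500/143 ≈ 307709.790 → 307710.
At 60 labels/s: frame 307710 → 01:25:28:30.

01:25:28:30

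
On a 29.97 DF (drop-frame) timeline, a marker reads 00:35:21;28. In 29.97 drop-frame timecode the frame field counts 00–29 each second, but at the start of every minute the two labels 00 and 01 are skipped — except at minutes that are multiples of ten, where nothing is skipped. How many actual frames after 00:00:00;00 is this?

As if non-drop at 30 labels/s: (0 × 3600 + 35 × 60 + 21) × 30 + 28 = 63658.
Minute boundaries passed: 35; those not divisible by 10: 35 − 3 = 32; dropped labels = 2 × 32 = 64.
Actual frame index = 63658 − 64 = 63594.

63594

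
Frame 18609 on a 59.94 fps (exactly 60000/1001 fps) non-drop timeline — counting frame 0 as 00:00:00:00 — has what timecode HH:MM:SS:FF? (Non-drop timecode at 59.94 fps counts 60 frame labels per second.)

00:05:10:09

18609 ÷ 60 = 310 full seconds, remainder 9 frames.
310 s = 0 h 5 min 10 s.
Timecode: 00:05:10:09.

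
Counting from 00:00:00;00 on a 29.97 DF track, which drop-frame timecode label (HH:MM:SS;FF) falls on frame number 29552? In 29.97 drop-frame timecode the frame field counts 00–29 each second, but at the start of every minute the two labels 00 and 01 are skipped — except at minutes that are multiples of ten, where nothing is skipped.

Each 10-minute DF block holds 10 × 60 × 30 − 9 × 2 = 17982 frames. 29552 ÷ 17982 → 1 full block, remainder 11570.
Within the partial block the first minute is 1800 frames and each further minute 1798, so 6 further minute boundaries passed. Total skipped labels = 18 × 1 + 2 × 6 = 30.
Non-drop label index = 29552 + 30 = 29582; at 30 labels/s that is 00:16:26:02, i.e. DF 00:16:26;02.

00:16:26;02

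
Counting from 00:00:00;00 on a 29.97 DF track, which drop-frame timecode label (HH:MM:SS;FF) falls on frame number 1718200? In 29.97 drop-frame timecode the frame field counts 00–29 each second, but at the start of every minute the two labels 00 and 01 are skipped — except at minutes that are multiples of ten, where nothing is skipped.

15:55:30;20

Ten DF minutes hold 17982 frames, so frame 1718200 lies in block 95 (frames 1708290–1726271) with 9910 frames into that block.
The block's first minute is 1800 frames and the rest 1798 each; 9910 frames reaches minute 5, so 95 × 18 + 5 × 2 = 1720 labels have been skipped so far.
Adding those back, label number 1718200 + 1720 = 1719920 at 30 labels/s is 57330 s + 20 f = 15 h 55 min 30 s frame 20, i.e. 15:55:30;20.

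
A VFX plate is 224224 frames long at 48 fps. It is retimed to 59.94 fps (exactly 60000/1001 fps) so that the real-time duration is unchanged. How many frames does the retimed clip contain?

280000 frames

Target frames = source frames × (target rate / source rate) = 224224 × (60000/1001)/(48) = 224224 × 1250/1001 = 280000.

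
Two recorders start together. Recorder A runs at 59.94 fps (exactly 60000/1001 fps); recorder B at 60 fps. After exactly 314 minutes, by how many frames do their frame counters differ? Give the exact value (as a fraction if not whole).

314 min = 18840 s.
A emits 60000/1001 × 18840 = 1130400000/1001 frames; B emits 60 × 18840 = 1130400.
Difference = 1130400/1001 frames (≈ 1129.2707); B is ahead of A.

1130400/1001 frames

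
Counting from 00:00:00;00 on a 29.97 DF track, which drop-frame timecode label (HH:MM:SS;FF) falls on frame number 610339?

Each 10-minute DF block holds 10 × 60 × 30 − 9 × 2 = 17982 frames. 610339 ÷ 17982 → 33 full blocks, remainder 16933.
Within the partial block the first minute is 1800 frames and each further minute 1798, so 9 further minute boundaries passed. Total skipped labels = 18 × 33 + 2 × 9 = 612.
Non-drop label index = 610339 + 612 = 610951; at 30 labels/s that is 05:39:25:01, i.e. DF 05:39:25;01.

05:39:25;01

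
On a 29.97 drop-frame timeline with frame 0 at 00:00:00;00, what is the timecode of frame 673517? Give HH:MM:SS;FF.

Ten DF minutes hold 17982 frames, so frame 673517 lies in block 37 (frames 665334–683315) with 8183 frames into that block.
The block's first minute is 1800 frames and the rest 1798 each; 8183 frames reaches minute 4, so 37 × 18 + 4 × 2 = 674 labels have been skipped so far.
Adding those back, label number 673517 + 674 = 674191 at 30 labels/s is 22473 s + 1 f = 6 h 14 min 33 s frame 1, i.e. 06:14:33;01.

06:14:33;01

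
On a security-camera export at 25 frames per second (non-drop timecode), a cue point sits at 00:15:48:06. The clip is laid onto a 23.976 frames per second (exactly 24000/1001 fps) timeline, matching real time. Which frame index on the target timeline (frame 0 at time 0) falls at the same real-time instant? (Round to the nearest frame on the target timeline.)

Source frame index: (0×3600 + 15×60 + 48) × 25 + 6 = 23706.
Real time: 23706 / (25) = 23706/25 s.
Target frame: (23706/25) × (24000/1001) = 22757760/1001 ≈ 22735.025 → 22735.

frame 22735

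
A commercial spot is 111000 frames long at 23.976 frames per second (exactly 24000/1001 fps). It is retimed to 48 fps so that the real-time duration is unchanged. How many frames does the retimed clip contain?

Target frames = source frames × (target rate / source rate) = 111000 × (48)/(24000/1001) = 111000 × 1001/500 = 222222.

222222 frames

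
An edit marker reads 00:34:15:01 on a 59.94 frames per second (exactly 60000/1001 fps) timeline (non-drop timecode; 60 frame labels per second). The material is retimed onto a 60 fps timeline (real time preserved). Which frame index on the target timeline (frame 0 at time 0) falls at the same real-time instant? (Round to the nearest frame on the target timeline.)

frame 123424

Source frame index: (0×3600 + 34×60 + 15) × 60 + 1 = 123301.
Real time: 123301 / (60000/1001) = 123424301/60000 s.
Target frame: (123424301/60000) × (60) = 123424301/1000 ≈ 123424.301 → 123424.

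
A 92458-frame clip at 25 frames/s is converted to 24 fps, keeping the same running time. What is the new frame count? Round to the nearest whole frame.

88760 frames

Frames at target rate = 92458 × (24) / (25) = 2218992/25 ≈ 88759.680.
Nearest whole frame: 88760.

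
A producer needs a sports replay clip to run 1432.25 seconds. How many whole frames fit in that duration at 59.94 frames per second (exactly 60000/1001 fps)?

Frames = 1432.25 × 60000/1001 = 85935000/1001 ≈ 85849.1508.
Complete frames: 85849.

85849 frames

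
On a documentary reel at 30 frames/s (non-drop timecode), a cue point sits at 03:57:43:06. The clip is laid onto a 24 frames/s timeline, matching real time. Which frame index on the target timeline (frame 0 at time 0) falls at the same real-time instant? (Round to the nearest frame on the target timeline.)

Source frame index: (3×3600 + 57×60 + 43) × 30 + 6 = 427896.
Real time: 427896 / (30) = 71316/5 s.
Target frame: (71316/5) × (24) = 1711584/5 ≈ 342316.800 → 342317.

frame 342317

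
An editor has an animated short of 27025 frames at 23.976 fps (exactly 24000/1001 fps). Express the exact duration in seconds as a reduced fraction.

1082081/960 seconds

Running time = 27025 ÷ (24000/1001) = 27025 × 1001/24000 = 1082081/960 s.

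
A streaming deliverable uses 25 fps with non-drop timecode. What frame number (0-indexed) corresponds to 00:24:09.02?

frame 36227

Total seconds to the label: (0 × 3600 + 24 × 60 + 9) = 1449.
Frame index = 1449 × 25 + 2 = 36227.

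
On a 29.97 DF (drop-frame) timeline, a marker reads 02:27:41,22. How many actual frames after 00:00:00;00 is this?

Complete 10-minute blocks: 14, each 17982 frames → 251748.
Remaining 7 whole minutes in the current block: 1800 + 6 × 1798 = 12588 frames.
Within the current minute: 41 × 30 + 22 − 2 = 1250 (labels ;00/;01 skipped at this minute). Total = 251748 + 12588 + 1250 = 265586.

265586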